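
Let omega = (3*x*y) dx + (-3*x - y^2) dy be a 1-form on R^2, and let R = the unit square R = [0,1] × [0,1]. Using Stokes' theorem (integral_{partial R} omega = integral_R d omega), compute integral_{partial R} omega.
integral_(partial R) omega = -9/2

Stokes: integral_partial_R omega = integral_R d omega with d omega = (∂Q/∂x - ∂P/∂y) dx ∧ dy.
  ∂Q/∂x = -3
  ∂P/∂y = 3*x
  integrand = ∂Q/∂x - ∂P/∂y = -3*x - 3.
Integrating over R: integral_0^1 integral_0^1 (-3*x - 3) dx dy = -9/2.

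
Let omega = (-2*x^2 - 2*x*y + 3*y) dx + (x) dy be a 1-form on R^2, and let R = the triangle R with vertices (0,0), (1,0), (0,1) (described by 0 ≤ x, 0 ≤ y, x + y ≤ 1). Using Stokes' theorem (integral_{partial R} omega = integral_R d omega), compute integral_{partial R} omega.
integral_(partial R) omega = -2/3

Stokes: integral_partial_R omega = integral_R d omega with d omega = (∂Q/∂x - ∂P/∂y) dx ∧ dy.
  ∂Q/∂x = 1
  ∂P/∂y = 3 - 2*x
  integrand = ∂Q/∂x - ∂P/∂y = 2*x - 2.
Integrating over R: integral_0^1 integral_0^{1-x} (2*x - 2) dy dx = -2/3.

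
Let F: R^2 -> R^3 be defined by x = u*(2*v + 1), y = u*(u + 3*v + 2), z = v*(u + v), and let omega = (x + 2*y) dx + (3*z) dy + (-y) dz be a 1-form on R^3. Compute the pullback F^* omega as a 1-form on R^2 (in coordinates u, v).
F^* omega = (9*u^2*v + 2*u^2 + 28*u*v^2 + 22*u*v + 5*u + 9*v^3 + 6*v^2) du + (u*(3*u^2 + 20*u*v + 8*u + 3*v^2 - 4*v)) dv

Using F^*(f dg) = (f ∘ F) d(g ∘ F), substitute each coordinate x_i by F_i(u, v) in f_i, and replace dx_i by d F_i = (∂F_i/∂u) du + (∂F_i/∂v) dv.
  For the x component: f_1(F) = u*(2*u + 8*v + 5); d F_1 = (2*v + 1) du + (2*u) dv
  For the y component: f_2(F) = 3*v*(u + v); d F_2 = (2*u + 3*v + 2) du + (3*u) dv
  For the z component: f_3(F) = u*(-u - 3*v - 2); d F_3 = (v) du + (u + 2*v) dv
Combining and collecting du, dv coefficients:
  coeff of du: 9*u^2*v + 2*u^2 + 28*u*v^2 + 22*u*v + 5*u + 9*v^3 + 6*v^2
  coeff of dv: u*(3*u^2 + 20*u*v + 8*u + 3*v^2 - 4*v)
F^* omega = (9*u^2*v + 2*u^2 + 28*u*v^2 + 22*u*v + 5*u + 9*v^3 + 6*v^2) du + (u*(3*u^2 + 20*u*v + 8*u + 3*v^2 - 4*v)) dv.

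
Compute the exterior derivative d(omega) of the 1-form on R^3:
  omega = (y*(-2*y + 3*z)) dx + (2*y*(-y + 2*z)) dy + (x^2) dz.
d(omega) = (4*y - 3*z) dx ∧ dy + (2*x - 3*y) dx ∧ dz + (-4*y) dy ∧ dz

For a 1-form omega = sum_i f_i dx_i, the exterior derivative is
  d(omega) = sum_{i < j} (∂f_j/∂x_i - ∂f_i/∂x_j) dx_i ∧ dx_j.
  coefficient of dx ∧ dy: ∂f_2/∂x - ∂f_1/∂y = ∂(2*y*(-y + 2*z))/∂x - ∂(y*(-2*y + 3*z))/∂y = 4*y - 3*z
  coefficient of dx ∧ dz: ∂f_3/∂x - ∂f_1/∂z = ∂(x^2)/∂x - ∂(y*(-2*y + 3*z))/∂z = 2*x - 3*y
  coefficient of dy ∧ dz: ∂f_3/∂y - ∂f_2/∂z = ∂(x^2)/∂y - ∂(2*y*(-y + 2*z))/∂z = -4*y
Assembling: d(omega) = (4*y - 3*z) dx ∧ dy + (2*x - 3*y) dx ∧ dz + (-4*y) dy ∧ dz.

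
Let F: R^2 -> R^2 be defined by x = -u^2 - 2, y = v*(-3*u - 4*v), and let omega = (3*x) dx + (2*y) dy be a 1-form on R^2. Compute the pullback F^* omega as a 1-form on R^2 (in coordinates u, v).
F^* omega = (6*u^3 + 18*u*v^2 + 12*u + 24*v^3) du + (2*v*(9*u^2 + 36*u*v + 32*v^2)) dv

Using F^*(f dg) = (f ∘ F) d(g ∘ F), substitute each coordinate x_i by F_i(u, v) in f_i, and replace dx_i by d F_i = (∂F_i/∂u) du + (∂F_i/∂v) dv.
  For the x component: f_1(F) = -3*u^2 - 6; d F_1 = (-2*u) du + (0) dv
  For the y component: f_2(F) = 2*v*(-3*u - 4*v); d F_2 = (-3*v) du + (-3*u - 8*v) dv
Combining and collecting du, dv coefficients:
  coeff of du: 6*u^3 + 18*u*v^2 + 12*u + 24*v^3
  coeff of dv: 2*v*(9*u^2 + 36*u*v + 32*v^2)
F^* omega = (6*u^3 + 18*u*v^2 + 12*u + 24*v^3) du + (2*v*(9*u^2 + 36*u*v + 32*v^2)) dv.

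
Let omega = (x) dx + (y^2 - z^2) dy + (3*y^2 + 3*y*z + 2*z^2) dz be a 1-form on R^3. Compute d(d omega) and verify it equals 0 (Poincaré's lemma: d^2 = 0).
d(d omega) = 0

Step 1: d omega = sum_{i<j} (∂f_j/∂x_i - ∂f_i/∂x_j) dx_i ∧ dx_j:
  coeff of dx ∧ dy: 0
  coeff of dx ∧ dz: 0
  coeff of dy ∧ dz: 6*y + 5*z
Step 2: Apply d again to each 2-form coefficient. The only possible 3-form in R^3 is dx ∧ dy ∧ dz, with coefficient
  ∂(coeff of dy∧dz)/∂x - ∂(coeff of dx∧dz)/∂y + ∂(coeff of dx∧dy)/∂z
  = ∂/∂x (6*y + 5*z) - ∂/∂y (0) + ∂/∂z (0).
Each of these terms simplifies to sums of mixed partials that cancel in pairs. The result is 0 (by equality of mixed partials for smooth functions — Schwarz / Clairaut).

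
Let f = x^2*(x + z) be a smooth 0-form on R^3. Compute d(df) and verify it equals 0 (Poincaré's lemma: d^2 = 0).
d(df) = 0

Step 1: df = sum_i (∂f/∂x_i) dx_i = (x*(3*x + 2*z)) dx + (0) dy + (x^2) dz.
Step 2: Apply d again. Using the 1-form formula, the coefficient of dx ∧ dy in d(df) is ∂^2 f/∂x ∂y - ∂^2 f/∂y ∂x = (0) - (0) = 0 (equality of mixed partials for smooth f).
Similarly for dx ∧ dz and dy ∧ dz — all coefficients vanish. So d(df) = 0.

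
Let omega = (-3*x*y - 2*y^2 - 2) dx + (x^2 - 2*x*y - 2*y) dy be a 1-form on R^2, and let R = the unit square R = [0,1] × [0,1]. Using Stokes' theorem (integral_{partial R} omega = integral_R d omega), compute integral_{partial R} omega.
integral_(partial R) omega = 7/2

Stokes: integral_partial_R omega = integral_R d omega with d omega = (∂Q/∂x - ∂P/∂y) dx ∧ dy.
  ∂Q/∂x = 2*x - 2*y
  ∂P/∂y = -3*x - 4*y
  integrand = ∂Q/∂x - ∂P/∂y = 5*x + 2*y.
Integrating over R: integral_0^1 integral_0^1 (5*x + 2*y) dx dy = 7/2.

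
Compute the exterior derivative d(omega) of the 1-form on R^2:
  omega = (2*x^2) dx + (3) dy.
d(omega) = 0

For a 1-form omega = sum_i f_i dx_i, the exterior derivative is
  d(omega) = sum_{i < j} (∂f_j/∂x_i - ∂f_i/∂x_j) dx_i ∧ dx_j.

Assembling: d(omega) = 0.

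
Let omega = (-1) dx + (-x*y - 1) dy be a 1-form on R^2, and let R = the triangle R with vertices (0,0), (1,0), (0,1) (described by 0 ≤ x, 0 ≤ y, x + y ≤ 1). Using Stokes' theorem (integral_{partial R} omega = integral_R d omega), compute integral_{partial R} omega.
integral_(partial R) omega = -1/6

Stokes: integral_partial_R omega = integral_R d omega with d omega = (∂Q/∂x - ∂P/∂y) dx ∧ dy.
  ∂Q/∂x = -y
  ∂P/∂y = 0
  integrand = ∂Q/∂x - ∂P/∂y = -y.
Integrating over R: integral_0^1 integral_0^{1-x} (-y) dy dx = -1/6.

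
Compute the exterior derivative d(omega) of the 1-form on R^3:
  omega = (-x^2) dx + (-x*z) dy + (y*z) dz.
d(omega) = (-z) dx ∧ dy + (x + z) dy ∧ dz

For a 1-form omega = sum_i f_i dx_i, the exterior derivative is
  d(omega) = sum_{i < j} (∂f_j/∂x_i - ∂f_i/∂x_j) dx_i ∧ dx_j.
  coefficient of dx ∧ dy: ∂f_2/∂x - ∂f_1/∂y = ∂(-x*z)/∂x - ∂(-x^2)/∂y = -z
  coefficient of dy ∧ dz: ∂f_3/∂y - ∂f_2/∂z = ∂(y*z)/∂y - ∂(-x*z)/∂z = x + z
Assembling: d(omega) = (-z) dx ∧ dy + (x + z) dy ∧ dz.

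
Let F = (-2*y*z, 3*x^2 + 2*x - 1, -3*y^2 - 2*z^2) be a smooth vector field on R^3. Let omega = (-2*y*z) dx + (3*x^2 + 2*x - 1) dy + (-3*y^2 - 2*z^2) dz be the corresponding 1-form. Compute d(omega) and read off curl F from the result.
d(omega) = (-6*y) dy ∧ dz + (-2*y) dz ∧ dx + (6*x + 2*z + 2) dx ∧ dy; curl F = (-6*y, -2*y, 6*x + 2*z + 2)

d omega = sum_{i<j} (∂f_j/∂x_i - ∂f_i/∂x_j) dx_i ∧ dx_j. Under the identification (dy ∧ dz, dz ∧ dx, dx ∧ dy) ↔ (e_x, e_y, e_z), the coefficients are exactly the components of curl F. Compute:
  ∂R/∂y - ∂Q/∂z = (-6*y) - (0) = -6*y
  ∂P/∂z - ∂R/∂x = (-2*y) - (0) = -2*y
  ∂Q/∂x - ∂P/∂y = (6*x + 2) - (-2*z) = 6*x + 2*z + 2.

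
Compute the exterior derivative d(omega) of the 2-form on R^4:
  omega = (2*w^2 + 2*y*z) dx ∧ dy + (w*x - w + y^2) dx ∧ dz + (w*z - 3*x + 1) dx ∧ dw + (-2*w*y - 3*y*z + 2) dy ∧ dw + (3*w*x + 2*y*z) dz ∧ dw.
d(omega) = (4*w) dx ∧ dy ∧ dw + (2*w + x - 1) dx ∧ dz ∧ dw + (3*y + 2*z) dy ∧ dz ∧ dw

For a 2-form omega = sum_{i<j} g_{ij} dx_i ∧ dx_j, the exterior derivative is
  d(omega) = sum_{i<j} d(g_{ij}) ∧ dx_i ∧ dx_j = sum_{i<j, k} (∂g_{ij}/∂x_k) dx_k ∧ dx_i ∧ dx_j.
Expand each term, using dx_k ∧ dx_i ∧ dx_j = sgn(permutation) dx_{(a)} ∧ dx_{(b)} ∧ dx_{(c)} with (a < b < c) sorted:
  d(2*w^2 + 2*y*z) includes (∂/∂z)(2*w^2 + 2*y*z) dz = (2*y) dz, which multiplied by dx ∧ dy gives (2*y) dx ∧ dy ∧ dz
  d(2*w^2 + 2*y*z) includes (∂/∂w)(2*w^2 + 2*y*z) dw = (4*w) dw, which multiplied by dx ∧ dy gives (4*w) dx ∧ dy ∧ dw
  d(w*x - w + y^2) includes (∂/∂y)(w*x - w + y^2) dy = (2*y) dy, which multiplied by dx ∧ dz gives (-2*y) dx ∧ dy ∧ dz
  d(w*x - w + y^2) includes (∂/∂w)(w*x - w + y^2) dw = (x - 1) dw, which multiplied by dx ∧ dz gives (x - 1) dx ∧ dz ∧ dw
  d(w*z - 3*x + 1) includes (∂/∂z)(w*z - 3*x + 1) dz = (w) dz, which multiplied by dx ∧ dw gives (-w) dx ∧ dz ∧ dw
  d(-2*w*y - 3*y*z + 2) includes (∂/∂z)(-2*w*y - 3*y*z + 2) dz = (-3*y) dz, which multiplied by dy ∧ dw gives (3*y) dy ∧ dz ∧ dw
  d(3*w*x + 2*y*z) includes (∂/∂x)(3*w*x + 2*y*z) dx = (3*w) dx, which multiplied by dz ∧ dw gives (3*w) dx ∧ dz ∧ dw
  d(3*w*x + 2*y*z) includes (∂/∂y)(3*w*x + 2*y*z) dy = (2*z) dy, which multiplied by dz ∧ dw gives (2*z) dy ∧ dz ∧ dw
Collecting like 3-forms: d(omega) = (4*w) dx ∧ dy ∧ dw + (2*w + x - 1) dx ∧ dz ∧ dw + (3*y + 2*z) dy ∧ dz ∧ dw.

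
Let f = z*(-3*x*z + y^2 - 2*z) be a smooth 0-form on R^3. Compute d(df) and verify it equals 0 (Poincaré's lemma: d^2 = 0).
d(df) = 0

Step 1: df = sum_i (∂f/∂x_i) dx_i = (-3*z^2) dx + (2*y*z) dy + (-6*x*z + y^2 - 4*z) dz.
Step 2: Apply d again. Using the 1-form formula, the coefficient of dx ∧ dy in d(df) is ∂^2 f/∂x ∂y - ∂^2 f/∂y ∂x = (0) - (0) = 0 (equality of mixed partials for smooth f).
Similarly for dx ∧ dz and dy ∧ dz — all coefficients vanish. So d(df) = 0.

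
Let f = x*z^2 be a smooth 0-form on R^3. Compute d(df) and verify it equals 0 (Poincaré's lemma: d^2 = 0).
d(df) = 0

Step 1: df = sum_i (∂f/∂x_i) dx_i = (z^2) dx + (0) dy + (2*x*z) dz.
Step 2: Apply d again. Using the 1-form formula, the coefficient of dx ∧ dy in d(df) is ∂^2 f/∂x ∂y - ∂^2 f/∂y ∂x = (0) - (0) = 0 (equality of mixed partials for smooth f).
Similarly for dx ∧ dz and dy ∧ dz — all coefficients vanish. So d(df) = 0.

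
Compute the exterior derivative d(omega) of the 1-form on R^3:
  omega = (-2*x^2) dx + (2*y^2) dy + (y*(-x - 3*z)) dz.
d(omega) = (-y) dx ∧ dz + (-x - 3*z) dy ∧ dz

For a 1-form omega = sum_i f_i dx_i, the exterior derivative is
  d(omega) = sum_{i < j} (∂f_j/∂x_i - ∂f_i/∂x_j) dx_i ∧ dx_j.
  coefficient of dx ∧ dz: ∂f_3/∂x - ∂f_1/∂z = ∂(y*(-x - 3*z))/∂x - ∂(-2*x^2)/∂z = -y
  coefficient of dy ∧ dz: ∂f_3/∂y - ∂f_2/∂z = ∂(y*(-x - 3*z))/∂y - ∂(2*y^2)/∂z = -x - 3*z
Assembling: d(omega) = (-y) dx ∧ dz + (-x - 3*z) dy ∧ dz.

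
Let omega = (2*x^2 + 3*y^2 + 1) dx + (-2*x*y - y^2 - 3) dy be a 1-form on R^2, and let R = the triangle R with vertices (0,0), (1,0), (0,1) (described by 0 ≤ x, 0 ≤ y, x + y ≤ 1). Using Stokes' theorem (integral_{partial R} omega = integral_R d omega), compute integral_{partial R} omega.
integral_(partial R) omega = -4/3

Stokes: integral_partial_R omega = integral_R d omega with d omega = (∂Q/∂x - ∂P/∂y) dx ∧ dy.
  ∂Q/∂x = -2*y
  ∂P/∂y = 6*y
  integrand = ∂Q/∂x - ∂P/∂y = -8*y.
Integrating over R: integral_0^1 integral_0^{1-x} (-8*y) dy dx = -4/3.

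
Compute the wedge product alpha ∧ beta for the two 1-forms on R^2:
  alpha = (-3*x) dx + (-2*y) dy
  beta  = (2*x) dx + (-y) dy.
alpha ∧ beta = (7*x*y) dx ∧ dy

Distribute the wedge, using dx_i ∧ dx_j = -dx_j ∧ dx_i and dx_i ∧ dx_i = 0. For each pair (i, j) with i < j, the coefficient of dx_i ∧ dx_j in alpha ∧ beta is (alpha_i * beta_j - alpha_j * beta_i). Collecting: alpha ∧ beta = (7*x*y) dx ∧ dy.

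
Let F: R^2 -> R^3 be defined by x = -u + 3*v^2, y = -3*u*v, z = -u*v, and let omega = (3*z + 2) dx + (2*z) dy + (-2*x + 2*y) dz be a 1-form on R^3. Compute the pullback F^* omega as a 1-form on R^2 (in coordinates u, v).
F^* omega = (12*u*v^2 + u*v + 6*v^3 - 2) du + (12*u^2*v - 2*u^2 - 12*u*v^2 + 12*v) dv

Using F^*(f dg) = (f ∘ F) d(g ∘ F), substitute each coordinate x_i by F_i(u, v) in f_i, and replace dx_i by d F_i = (∂F_i/∂u) du + (∂F_i/∂v) dv.
  For the x component: f_1(F) = -3*u*v + 2; d F_1 = (-1) du + (6*v) dv
  For the y component: f_2(F) = -2*u*v; d F_2 = (-3*v) du + (-3*u) dv
  For the z component: f_3(F) = -6*u*v + 2*u - 6*v^2; d F_3 = (-v) du + (-u) dv
Combining and collecting du, dv coefficients:
  coeff of du: 12*u*v^2 + u*v + 6*v^3 - 2
  coeff of dv: 12*u^2*v - 2*u^2 - 12*u*v^2 + 12*v
F^* omega = (12*u*v^2 + u*v + 6*v^3 - 2) du + (12*u^2*v - 2*u^2 - 12*u*v^2 + 12*v) dv.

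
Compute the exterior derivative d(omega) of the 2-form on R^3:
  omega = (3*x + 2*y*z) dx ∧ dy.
d(omega) = (2*y) dx ∧ dy ∧ dz

For a 2-form omega = sum_{i<j} g_{ij} dx_i ∧ dx_j, the exterior derivative is
  d(omega) = sum_{i<j} d(g_{ij}) ∧ dx_i ∧ dx_j = sum_{i<j, k} (∂g_{ij}/∂x_k) dx_k ∧ dx_i ∧ dx_j.
Expand each term, using dx_k ∧ dx_i ∧ dx_j = sgn(permutation) dx_{(a)} ∧ dx_{(b)} ∧ dx_{(c)} with (a < b < c) sorted:
  d(3*x + 2*y*z) includes (∂/∂z)(3*x + 2*y*z) dz = (2*y) dz, which multiplied by dx ∧ dy gives (2*y) dx ∧ dy ∧ dz
Collecting like 3-forms: d(omega) = (2*y) dx ∧ dy ∧ dz.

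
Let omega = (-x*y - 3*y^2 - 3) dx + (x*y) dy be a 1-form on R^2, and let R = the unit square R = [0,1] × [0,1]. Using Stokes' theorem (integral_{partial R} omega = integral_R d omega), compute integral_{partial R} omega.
integral_(partial R) omega = 4

Stokes: integral_partial_R omega = integral_R d omega with d omega = (∂Q/∂x - ∂P/∂y) dx ∧ dy.
  ∂Q/∂x = y
  ∂P/∂y = -x - 6*y
  integrand = ∂Q/∂x - ∂P/∂y = x + 7*y.
Integrating over R: integral_0^1 integral_0^1 (x + 7*y) dx dy = 4.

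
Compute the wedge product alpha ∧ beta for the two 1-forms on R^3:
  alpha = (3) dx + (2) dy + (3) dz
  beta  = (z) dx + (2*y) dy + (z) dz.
alpha ∧ beta = (6*y - 2*z) dx ∧ dy + (-6*y + 2*z) dy ∧ dz

Distribute the wedge, using dx_i ∧ dx_j = -dx_j ∧ dx_i and dx_i ∧ dx_i = 0. For each pair (i, j) with i < j, the coefficient of dx_i ∧ dx_j in alpha ∧ beta is (alpha_i * beta_j - alpha_j * beta_i). Collecting: alpha ∧ beta = (6*y - 2*z) dx ∧ dy + (-6*y + 2*z) dy ∧ dz.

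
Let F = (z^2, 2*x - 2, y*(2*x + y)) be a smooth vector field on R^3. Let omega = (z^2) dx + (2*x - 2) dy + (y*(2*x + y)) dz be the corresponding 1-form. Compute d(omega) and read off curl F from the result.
d(omega) = (2*x + 2*y) dy ∧ dz + (-2*y + 2*z) dz ∧ dx + (2) dx ∧ dy; curl F = (2*x + 2*y, -2*y + 2*z, 2)

d omega = sum_{i<j} (∂f_j/∂x_i - ∂f_i/∂x_j) dx_i ∧ dx_j. Under the identification (dy ∧ dz, dz ∧ dx, dx ∧ dy) ↔ (e_x, e_y, e_z), the coefficients are exactly the components of curl F. Compute:
  ∂R/∂y - ∂Q/∂z = (2*x + 2*y) - (0) = 2*x + 2*y
  ∂P/∂z - ∂R/∂x = (2*z) - (2*y) = -2*y + 2*z
  ∂Q/∂x - ∂P/∂y = (2) - (0) = 2.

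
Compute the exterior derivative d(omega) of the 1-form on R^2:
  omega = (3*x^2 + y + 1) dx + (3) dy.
d(omega) = (-1) dx ∧ dy

For a 1-form omega = sum_i f_i dx_i, the exterior derivative is
  d(omega) = sum_{i < j} (∂f_j/∂x_i - ∂f_i/∂x_j) dx_i ∧ dx_j.
  coefficient of dx ∧ dy: ∂f_2/∂x - ∂f_1/∂y = ∂(3)/∂x - ∂(3*x^2 + y + 1)/∂y = -1
Assembling: d(omega) = (-1) dx ∧ dy.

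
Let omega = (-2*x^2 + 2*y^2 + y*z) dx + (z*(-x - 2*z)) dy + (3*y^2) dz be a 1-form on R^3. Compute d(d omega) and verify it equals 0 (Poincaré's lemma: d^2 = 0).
d(d omega) = 0

Step 1: d omega = sum_{i<j} (∂f_j/∂x_i - ∂f_i/∂x_j) dx_i ∧ dx_j:
  coeff of dx ∧ dy: -4*y - 2*z
  coeff of dx ∧ dz: -y
  coeff of dy ∧ dz: x + 6*y + 4*z
Step 2: Apply d again to each 2-form coefficient. The only possible 3-form in R^3 is dx ∧ dy ∧ dz, with coefficient
  ∂(coeff of dy∧dz)/∂x - ∂(coeff of dx∧dz)/∂y + ∂(coeff of dx∧dy)/∂z
  = ∂/∂x (x + 6*y + 4*z) - ∂/∂y (-y) + ∂/∂z (-4*y - 2*z).
Each of these terms simplifies to sums of mixed partials that cancel in pairs. The result is 0 (by equality of mixed partials for smooth functions — Schwarz / Clairaut).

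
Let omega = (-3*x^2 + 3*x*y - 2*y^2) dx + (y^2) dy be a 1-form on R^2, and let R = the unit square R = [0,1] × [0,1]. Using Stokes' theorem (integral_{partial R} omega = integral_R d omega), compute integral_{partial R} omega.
integral_(partial R) omega = 1/2

Stokes: integral_partial_R omega = integral_R d omega with d omega = (∂Q/∂x - ∂P/∂y) dx ∧ dy.
  ∂Q/∂x = 0
  ∂P/∂y = 3*x - 4*y
  integrand = ∂Q/∂x - ∂P/∂y = -3*x + 4*y.
Integrating over R: integral_0^1 integral_0^1 (-3*x + 4*y) dx dy = 1/2.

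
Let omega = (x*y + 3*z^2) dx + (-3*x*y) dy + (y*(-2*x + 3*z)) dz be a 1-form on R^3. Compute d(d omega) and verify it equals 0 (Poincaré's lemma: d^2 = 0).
d(d omega) = 0

Step 1: d omega = sum_{i<j} (∂f_j/∂x_i - ∂f_i/∂x_j) dx_i ∧ dx_j:
  coeff of dx ∧ dy: -x - 3*y
  coeff of dx ∧ dz: -2*y - 6*z
  coeff of dy ∧ dz: -2*x + 3*z
Step 2: Apply d again to each 2-form coefficient. The only possible 3-form in R^3 is dx ∧ dy ∧ dz, with coefficient
  ∂(coeff of dy∧dz)/∂x - ∂(coeff of dx∧dz)/∂y + ∂(coeff of dx∧dy)/∂z
  = ∂/∂x (-2*x + 3*z) - ∂/∂y (-2*y - 6*z) + ∂/∂z (-x - 3*y).
Each of these terms simplifies to sums of mixed partials that cancel in pairs. The result is 0 (by equality of mixed partials for smooth functions — Schwarz / Clairaut).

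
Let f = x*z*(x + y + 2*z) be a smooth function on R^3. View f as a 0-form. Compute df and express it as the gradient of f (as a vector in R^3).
df = (z*(2*x + y + 2*z)) dx + (x*z) dy + (x*(x + y + 4*z)) dz; grad f = (z*(2*x + y + 2*z), x*z, x*(x + y + 4*z))

For a 0-form f, d f = (∂f/∂x) dx + (∂f/∂y) dy + (∂f/∂z) dz. The components of the vector representation are exactly the entries of grad f in Cartesian coordinates:
  ∂f/∂x = z*(2*x + y + 2*z)
  ∂f/∂y = x*z
  ∂f/∂z = x*(x + y + 4*z).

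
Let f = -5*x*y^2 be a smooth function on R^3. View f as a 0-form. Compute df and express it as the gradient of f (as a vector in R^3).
df = (-5*y^2) dx + (-10*x*y) dy + (0) dz; grad f = (-5*y^2, -10*x*y, 0)

For a 0-form f, d f = (∂f/∂x) dx + (∂f/∂y) dy + (∂f/∂z) dz. The components of the vector representation are exactly the entries of grad f in Cartesian coordinates:
  ∂f/∂x = -5*y^2
  ∂f/∂y = -10*x*y
  ∂f/∂z = 0.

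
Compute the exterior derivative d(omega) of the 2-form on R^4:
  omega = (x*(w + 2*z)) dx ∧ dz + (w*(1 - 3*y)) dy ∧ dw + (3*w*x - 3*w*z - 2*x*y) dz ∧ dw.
d(omega) = (3*w + x - 2*y) dx ∧ dz ∧ dw + (-2*x) dy ∧ dz ∧ dw

For a 2-form omega = sum_{i<j} g_{ij} dx_i ∧ dx_j, the exterior derivative is
  d(omega) = sum_{i<j} d(g_{ij}) ∧ dx_i ∧ dx_j = sum_{i<j, k} (∂g_{ij}/∂x_k) dx_k ∧ dx_i ∧ dx_j.
Expand each term, using dx_k ∧ dx_i ∧ dx_j = sgn(permutation) dx_{(a)} ∧ dx_{(b)} ∧ dx_{(c)} with (a < b < c) sorted:
  d(x*(w + 2*z)) includes (∂/∂w)(x*(w + 2*z)) dw = (x) dw, which multiplied by dx ∧ dz gives (x) dx ∧ dz ∧ dw
  d(3*w*x - 3*w*z - 2*x*y) includes (∂/∂x)(3*w*x - 3*w*z - 2*x*y) dx = (3*w - 2*y) dx, which multiplied by dz ∧ dw gives (3*w - 2*y) dx ∧ dz ∧ dw
  d(3*w*x - 3*w*z - 2*x*y) includes (∂/∂y)(3*w*x - 3*w*z - 2*x*y) dy = (-2*x) dy, which multiplied by dz ∧ dw gives (-2*x) dy ∧ dz ∧ dw
Collecting like 3-forms: d(omega) = (3*w + x - 2*y) dx ∧ dz ∧ dw + (-2*x) dy ∧ dz ∧ dw.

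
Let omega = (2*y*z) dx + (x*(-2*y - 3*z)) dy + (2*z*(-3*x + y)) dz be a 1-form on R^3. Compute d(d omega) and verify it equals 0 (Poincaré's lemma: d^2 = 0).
d(d omega) = 0

Step 1: d omega = sum_{i<j} (∂f_j/∂x_i - ∂f_i/∂x_j) dx_i ∧ dx_j:
  coeff of dx ∧ dy: -2*y - 5*z
  coeff of dx ∧ dz: -2*y - 6*z
  coeff of dy ∧ dz: 3*x + 2*z
Step 2: Apply d again to each 2-form coefficient. The only possible 3-form in R^3 is dx ∧ dy ∧ dz, with coefficient
  ∂(coeff of dy∧dz)/∂x - ∂(coeff of dx∧dz)/∂y + ∂(coeff of dx∧dy)/∂z
  = ∂/∂x (3*x + 2*z) - ∂/∂y (-2*y - 6*z) + ∂/∂z (-2*y - 5*z).
Each of these terms simplifies to sums of mixed partials that cancel in pairs. The result is 0 (by equality of mixed partials for smooth functions — Schwarz / Clairaut).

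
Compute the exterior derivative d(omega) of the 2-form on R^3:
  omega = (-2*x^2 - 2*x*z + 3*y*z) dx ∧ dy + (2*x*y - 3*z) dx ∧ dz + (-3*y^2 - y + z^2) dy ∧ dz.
d(omega) = (-4*x + 3*y) dx ∧ dy ∧ dz

For a 2-form omega = sum_{i<j} g_{ij} dx_i ∧ dx_j, the exterior derivative is
  d(omega) = sum_{i<j} d(g_{ij}) ∧ dx_i ∧ dx_j = sum_{i<j, k} (∂g_{ij}/∂x_k) dx_k ∧ dx_i ∧ dx_j.
Expand each term, using dx_k ∧ dx_i ∧ dx_j = sgn(permutation) dx_{(a)} ∧ dx_{(b)} ∧ dx_{(c)} with (a < b < c) sorted:
  d(-2*x^2 - 2*x*z + 3*y*z) includes (∂/∂z)(-2*x^2 - 2*x*z + 3*y*z) dz = (-2*x + 3*y) dz, which multiplied by dx ∧ dy gives (-2*x + 3*y) dx ∧ dy ∧ dz
  d(2*x*y - 3*z) includes (∂/∂y)(2*x*y - 3*z) dy = (2*x) dy, which multiplied by dx ∧ dz gives (-2*x) dx ∧ dy ∧ dz
Collecting like 3-forms: d(omega) = (-4*x + 3*y) dx ∧ dy ∧ dz.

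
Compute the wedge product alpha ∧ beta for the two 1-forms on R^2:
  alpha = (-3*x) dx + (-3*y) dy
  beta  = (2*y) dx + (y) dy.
alpha ∧ beta = (3*y*(-x + 2*y)) dx ∧ dy

Distribute the wedge, using dx_i ∧ dx_j = -dx_j ∧ dx_i and dx_i ∧ dx_i = 0. For each pair (i, j) with i < j, the coefficient of dx_i ∧ dx_j in alpha ∧ beta is (alpha_i * beta_j - alpha_j * beta_i). Collecting: alpha ∧ beta = (3*y*(-x + 2*y)) dx ∧ dy.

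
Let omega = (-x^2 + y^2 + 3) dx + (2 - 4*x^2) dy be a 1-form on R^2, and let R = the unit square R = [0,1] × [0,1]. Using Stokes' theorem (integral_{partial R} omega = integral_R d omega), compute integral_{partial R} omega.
integral_(partial R) omega = -5

Stokes: integral_partial_R omega = integral_R d omega with d omega = (∂Q/∂x - ∂P/∂y) dx ∧ dy.
  ∂Q/∂x = -8*x
  ∂P/∂y = 2*y
  integrand = ∂Q/∂x - ∂P/∂y = -8*x - 2*y.
Integrating over R: integral_0^1 integral_0^1 (-8*x - 2*y) dx dy = -5.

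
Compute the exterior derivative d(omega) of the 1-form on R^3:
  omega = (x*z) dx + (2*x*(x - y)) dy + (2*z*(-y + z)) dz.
d(omega) = (4*x - 2*y) dx ∧ dy + (-x) dx ∧ dz + (-2*z) dy ∧ dz

For a 1-form omega = sum_i f_i dx_i, the exterior derivative is
  d(omega) = sum_{i < j} (∂f_j/∂x_i - ∂f_i/∂x_j) dx_i ∧ dx_j.
  coefficient of dx ∧ dy: ∂f_2/∂x - ∂f_1/∂y = ∂(2*x*(x - y))/∂x - ∂(x*z)/∂y = 4*x - 2*y
  coefficient of dx ∧ dz: ∂f_3/∂x - ∂f_1/∂z = ∂(2*z*(-y + z))/∂x - ∂(x*z)/∂z = -x
  coefficient of dy ∧ dz: ∂f_3/∂y - ∂f_2/∂z = ∂(2*z*(-y + z))/∂y - ∂(2*x*(x - y))/∂z = -2*z
Assembling: d(omega) = (4*x - 2*y) dx ∧ dy + (-x) dx ∧ dz + (-2*z) dy ∧ dz.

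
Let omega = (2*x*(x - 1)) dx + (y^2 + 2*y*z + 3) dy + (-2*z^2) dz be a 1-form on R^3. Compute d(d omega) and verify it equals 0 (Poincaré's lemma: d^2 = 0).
d(d omega) = 0

Step 1: d omega = sum_{i<j} (∂f_j/∂x_i - ∂f_i/∂x_j) dx_i ∧ dx_j:
  coeff of dx ∧ dy: 0
  coeff of dx ∧ dz: 0
  coeff of dy ∧ dz: -2*y
Step 2: Apply d again to each 2-form coefficient. The only possible 3-form in R^3 is dx ∧ dy ∧ dz, with coefficient
  ∂(coeff of dy∧dz)/∂x - ∂(coeff of dx∧dz)/∂y + ∂(coeff of dx∧dy)/∂z
  = ∂/∂x (-2*y) - ∂/∂y (0) + ∂/∂z (0).
Each of these terms simplifies to sums of mixed partials that cancel in pairs. The result is 0 (by equality of mixed partials for smooth functions — Schwarz / Clairaut).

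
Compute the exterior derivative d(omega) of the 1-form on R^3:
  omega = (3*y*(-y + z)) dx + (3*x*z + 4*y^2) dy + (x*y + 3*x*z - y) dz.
d(omega) = (6*y) dx ∧ dy + (-2*y + 3*z) dx ∧ dz + (-2*x - 1) dy ∧ dz

For a 1-form omega = sum_i f_i dx_i, the exterior derivative is
  d(omega) = sum_{i < j} (∂f_j/∂x_i - ∂f_i/∂x_j) dx_i ∧ dx_j.
  coefficient of dx ∧ dy: ∂f_2/∂x - ∂f_1/∂y = ∂(3*x*z + 4*y^2)/∂x - ∂(3*y*(-y + z))/∂y = 6*y
  coefficient of dx ∧ dz: ∂f_3/∂x - ∂f_1/∂z = ∂(x*y + 3*x*z - y)/∂x - ∂(3*y*(-y + z))/∂z = -2*y + 3*z
  coefficient of dy ∧ dz: ∂f_3/∂y - ∂f_2/∂z = ∂(x*y + 3*x*z - y)/∂y - ∂(3*x*z + 4*y^2)/∂z = -2*x - 1
Assembling: d(omega) = (6*y) dx ∧ dy + (-2*y + 3*z) dx ∧ dz + (-2*x - 1) dy ∧ dz.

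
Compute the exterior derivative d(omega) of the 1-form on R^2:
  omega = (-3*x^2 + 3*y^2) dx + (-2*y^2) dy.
d(omega) = (-6*y) dx ∧ dy

For a 1-form omega = sum_i f_i dx_i, the exterior derivative is
  d(omega) = sum_{i < j} (∂f_j/∂x_i - ∂f_i/∂x_j) dx_i ∧ dx_j.
  coefficient of dx ∧ dy: ∂f_2/∂x - ∂f_1/∂y = ∂(-2*y^2)/∂x - ∂(-3*x^2 + 3*y^2)/∂y = -6*y
Assembling: d(omega) = (-6*y) dx ∧ dy.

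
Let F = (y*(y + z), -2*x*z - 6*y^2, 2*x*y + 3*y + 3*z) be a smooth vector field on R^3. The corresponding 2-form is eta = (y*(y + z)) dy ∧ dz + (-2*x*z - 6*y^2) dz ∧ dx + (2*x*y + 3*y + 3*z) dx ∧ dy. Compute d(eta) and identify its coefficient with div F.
d(eta) = (3 - 12*y) dx ∧ dy ∧ dz; div F = 3 - 12*y

For a 2-form in R^3 of the form above, applying d gives a 3-form with coefficient ∂P/∂x + ∂Q/∂y + ∂R/∂z:
  ∂P/∂x = 0
  ∂Q/∂y = -12*y
  ∂R/∂z = 3
Sum = 3 - 12*y, which is exactly div F.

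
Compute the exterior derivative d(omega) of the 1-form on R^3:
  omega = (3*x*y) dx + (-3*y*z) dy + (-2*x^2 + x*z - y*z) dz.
d(omega) = (-3*x) dx ∧ dy + (-4*x + z) dx ∧ dz + (3*y - z) dy ∧ dz

For a 1-form omega = sum_i f_i dx_i, the exterior derivative is
  d(omega) = sum_{i < j} (∂f_j/∂x_i - ∂f_i/∂x_j) dx_i ∧ dx_j.
  coefficient of dx ∧ dy: ∂f_2/∂x - ∂f_1/∂y = ∂(-3*y*z)/∂x - ∂(3*x*y)/∂y = -3*x
  coefficient of dx ∧ dz: ∂f_3/∂x - ∂f_1/∂z = ∂(-2*x^2 + x*z - y*z)/∂x - ∂(3*x*y)/∂z = -4*x + z
  coefficient of dy ∧ dz: ∂f_3/∂y - ∂f_2/∂z = ∂(-2*x^2 + x*z - y*z)/∂y - ∂(-3*y*z)/∂z = 3*y - z
Assembling: d(omega) = (-3*x) dx ∧ dy + (-4*x + z) dx ∧ dz + (3*y - z) dy ∧ dz.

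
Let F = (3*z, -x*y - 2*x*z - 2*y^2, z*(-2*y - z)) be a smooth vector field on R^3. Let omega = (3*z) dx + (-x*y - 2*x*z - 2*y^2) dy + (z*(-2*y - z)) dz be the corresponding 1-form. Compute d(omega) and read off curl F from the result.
d(omega) = (2*x - 2*z) dy ∧ dz + (3) dz ∧ dx + (-y - 2*z) dx ∧ dy; curl F = (2*x - 2*z, 3, -y - 2*z)

d omega = sum_{i<j} (∂f_j/∂x_i - ∂f_i/∂x_j) dx_i ∧ dx_j. Under the identification (dy ∧ dz, dz ∧ dx, dx ∧ dy) ↔ (e_x, e_y, e_z), the coefficients are exactly the components of curl F. Compute:
  ∂R/∂y - ∂Q/∂z = (-2*z) - (-2*x) = 2*x - 2*z
  ∂P/∂z - ∂R/∂x = (3) - (0) = 3
  ∂Q/∂x - ∂P/∂y = (-y - 2*z) - (0) = -y - 2*z.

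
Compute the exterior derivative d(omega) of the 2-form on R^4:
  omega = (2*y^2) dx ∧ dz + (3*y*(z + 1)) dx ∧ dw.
d(omega) = (-4*y) dx ∧ dy ∧ dz + (-3*z - 3) dx ∧ dy ∧ dw + (-3*y) dx ∧ dz ∧ dw

For a 2-form omega = sum_{i<j} g_{ij} dx_i ∧ dx_j, the exterior derivative is
  d(omega) = sum_{i<j} d(g_{ij}) ∧ dx_i ∧ dx_j = sum_{i<j, k} (∂g_{ij}/∂x_k) dx_k ∧ dx_i ∧ dx_j.
Expand each term, using dx_k ∧ dx_i ∧ dx_j = sgn(permutation) dx_{(a)} ∧ dx_{(b)} ∧ dx_{(c)} with (a < b < c) sorted:
  d(2*y^2) includes (∂/∂y)(2*y^2) dy = (4*y) dy, which multiplied by dx ∧ dz gives (-4*y) dx ∧ dy ∧ dz
  d(3*y*(z + 1)) includes (∂/∂y)(3*y*(z + 1)) dy = (3*z + 3) dy, which multiplied by dx ∧ dw gives (-3*z - 3) dx ∧ dy ∧ dw
  d(3*y*(z + 1)) includes (∂/∂z)(3*y*(z + 1)) dz = (3*y) dz, which multiplied by dx ∧ dw gives (-3*y) dx ∧ dz ∧ dw
Collecting like 3-forms: d(omega) = (-4*y) dx ∧ dy ∧ dz + (-3*z - 3) dx ∧ dy ∧ dw + (-3*y) dx ∧ dz ∧ dw.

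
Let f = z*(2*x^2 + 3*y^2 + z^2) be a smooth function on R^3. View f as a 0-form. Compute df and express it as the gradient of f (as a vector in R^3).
df = (4*x*z) dx + (6*y*z) dy + (2*x^2 + 3*y^2 + 3*z^2) dz; grad f = (4*x*z, 6*y*z, 2*x^2 + 3*y^2 + 3*z^2)

For a 0-form f, d f = (∂f/∂x) dx + (∂f/∂y) dy + (∂f/∂z) dz. The components of the vector representation are exactly the entries of grad f in Cartesian coordinates:
  ∂f/∂x = 4*x*z
  ∂f/∂y = 6*y*z
  ∂f/∂z = 2*x^2 + 3*y^2 + 3*z^2.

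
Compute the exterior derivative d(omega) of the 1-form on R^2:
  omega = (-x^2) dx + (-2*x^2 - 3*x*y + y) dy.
d(omega) = (-4*x - 3*y) dx ∧ dy

For a 1-form omega = sum_i f_i dx_i, the exterior derivative is
  d(omega) = sum_{i < j} (∂f_j/∂x_i - ∂f_i/∂x_j) dx_i ∧ dx_j.
  coefficient of dx ∧ dy: ∂f_2/∂x - ∂f_1/∂y = ∂(-2*x^2 - 3*x*y + y)/∂x - ∂(-x^2)/∂y = -4*x - 3*y
Assembling: d(omega) = (-4*x - 3*y) dx ∧ dy.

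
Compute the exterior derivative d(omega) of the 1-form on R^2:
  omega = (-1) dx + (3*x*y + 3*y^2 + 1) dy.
d(omega) = (3*y) dx ∧ dy

For a 1-form omega = sum_i f_i dx_i, the exterior derivative is
  d(omega) = sum_{i < j} (∂f_j/∂x_i - ∂f_i/∂x_j) dx_i ∧ dx_j.
  coefficient of dx ∧ dy: ∂f_2/∂x - ∂f_1/∂y = ∂(3*x*y + 3*y^2 + 1)/∂x - ∂(-1)/∂y = 3*y
Assembling: d(omega) = (3*y) dx ∧ dy.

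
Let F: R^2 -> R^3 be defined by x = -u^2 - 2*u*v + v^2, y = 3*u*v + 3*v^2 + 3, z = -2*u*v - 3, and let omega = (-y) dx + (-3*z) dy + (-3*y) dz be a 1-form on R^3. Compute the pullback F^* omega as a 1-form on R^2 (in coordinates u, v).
F^* omega = (6*u^2*v + 48*u*v^2 + 6*u + 24*v^3 + 51*v) du + (42*u^2*v + 54*u*v^2 + 51*u - 6*v^3 + 48*v) dv

Using F^*(f dg) = (f ∘ F) d(g ∘ F), substitute each coordinate x_i by F_i(u, v) in f_i, and replace dx_i by d F_i = (∂F_i/∂u) du + (∂F_i/∂v) dv.
  For the x component: f_1(F) = -3*u*v - 3*v^2 - 3; d F_1 = (-2*u - 2*v) du + (-2*u + 2*v) dv
  For the y component: f_2(F) = 6*u*v + 9; d F_2 = (3*v) du + (3*u + 6*v) dv
  For the z component: f_3(F) = -9*u*v - 9*v^2 - 9; d F_3 = (-2*v) du + (-2*u) dv
Combining and collecting du, dv coefficients:
  coeff of du: 6*u^2*v + 48*u*v^2 + 6*u + 24*v^3 + 51*v
  coeff of dv: 42*u^2*v + 54*u*v^2 + 51*u - 6*v^3 + 48*v
F^* omega = (6*u^2*v + 48*u*v^2 + 6*u + 24*v^3 + 51*v) du + (42*u^2*v + 54*u*v^2 + 51*u - 6*v^3 + 48*v) dv.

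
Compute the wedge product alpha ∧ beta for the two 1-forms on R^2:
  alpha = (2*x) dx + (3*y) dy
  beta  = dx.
alpha ∧ beta = (-3*y) dx ∧ dy

Distribute the wedge, using dx_i ∧ dx_j = -dx_j ∧ dx_i and dx_i ∧ dx_i = 0. For each pair (i, j) with i < j, the coefficient of dx_i ∧ dx_j in alpha ∧ beta is (alpha_i * beta_j - alpha_j * beta_i). Collecting: alpha ∧ beta = (-3*y) dx ∧ dy.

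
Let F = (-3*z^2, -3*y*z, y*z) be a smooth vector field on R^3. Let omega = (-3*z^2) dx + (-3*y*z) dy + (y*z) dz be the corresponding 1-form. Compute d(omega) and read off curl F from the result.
d(omega) = (3*y + z) dy ∧ dz + (-6*z) dz ∧ dx + (0) dx ∧ dy; curl F = (3*y + z, -6*z, 0)

d omega = sum_{i<j} (∂f_j/∂x_i - ∂f_i/∂x_j) dx_i ∧ dx_j. Under the identification (dy ∧ dz, dz ∧ dx, dx ∧ dy) ↔ (e_x, e_y, e_z), the coefficients are exactly the components of curl F. Compute:
  ∂R/∂y - ∂Q/∂z = (z) - (-3*y) = 3*y + z
  ∂P/∂z - ∂R/∂x = (-6*z) - (0) = -6*z
  ∂Q/∂x - ∂P/∂y = (0) - (0) = 0.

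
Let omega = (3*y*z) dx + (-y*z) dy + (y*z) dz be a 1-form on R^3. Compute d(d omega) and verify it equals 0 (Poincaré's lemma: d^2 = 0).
d(d omega) = 0

Step 1: d omega = sum_{i<j} (∂f_j/∂x_i - ∂f_i/∂x_j) dx_i ∧ dx_j:
  coeff of dx ∧ dy: -3*z
  coeff of dx ∧ dz: -3*y
  coeff of dy ∧ dz: y + z
Step 2: Apply d again to each 2-form coefficient. The only possible 3-form in R^3 is dx ∧ dy ∧ dz, with coefficient
  ∂(coeff of dy∧dz)/∂x - ∂(coeff of dx∧dz)/∂y + ∂(coeff of dx∧dy)/∂z
  = ∂/∂x (y + z) - ∂/∂y (-3*y) + ∂/∂z (-3*z).
Each of these terms simplifies to sums of mixed partials that cancel in pairs. The result is 0 (by equality of mixed partials for smooth functions — Schwarz / Clairaut).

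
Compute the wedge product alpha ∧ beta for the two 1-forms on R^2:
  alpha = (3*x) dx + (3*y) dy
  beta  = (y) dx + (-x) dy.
alpha ∧ beta = (-3*x^2 - 3*y^2) dx ∧ dy

Distribute the wedge, using dx_i ∧ dx_j = -dx_j ∧ dx_i and dx_i ∧ dx_i = 0. For each pair (i, j) with i < j, the coefficient of dx_i ∧ dx_j in alpha ∧ beta is (alpha_i * beta_j - alpha_j * beta_i). Collecting: alpha ∧ beta = (-3*x^2 - 3*y^2) dx ∧ dy.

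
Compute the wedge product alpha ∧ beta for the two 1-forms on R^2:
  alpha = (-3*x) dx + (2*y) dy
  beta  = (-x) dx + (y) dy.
alpha ∧ beta = (-x*y) dx ∧ dy

Distribute the wedge, using dx_i ∧ dx_j = -dx_j ∧ dx_i and dx_i ∧ dx_i = 0. For each pair (i, j) with i < j, the coefficient of dx_i ∧ dx_j in alpha ∧ beta is (alpha_i * beta_j - alpha_j * beta_i). Collecting: alpha ∧ beta = (-x*y) dx ∧ dy.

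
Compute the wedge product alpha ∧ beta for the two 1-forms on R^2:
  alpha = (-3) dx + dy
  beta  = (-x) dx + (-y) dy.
alpha ∧ beta = (x + 3*y) dx ∧ dy

Distribute the wedge, using dx_i ∧ dx_j = -dx_j ∧ dx_i and dx_i ∧ dx_i = 0. For each pair (i, j) with i < j, the coefficient of dx_i ∧ dx_j in alpha ∧ beta is (alpha_i * beta_j - alpha_j * beta_i). Collecting: alpha ∧ beta = (x + 3*y) dx ∧ dy.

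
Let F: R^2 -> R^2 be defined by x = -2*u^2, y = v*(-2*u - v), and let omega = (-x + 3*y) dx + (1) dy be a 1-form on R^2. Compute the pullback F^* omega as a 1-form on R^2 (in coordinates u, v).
F^* omega = (-8*u^3 + 24*u^2*v + 12*u*v^2 - 2*v) du + (-2*u - 2*v) dv

Using F^*(f dg) = (f ∘ F) d(g ∘ F), substitute each coordinate x_i by F_i(u, v) in f_i, and replace dx_i by d F_i = (∂F_i/∂u) du + (∂F_i/∂v) dv.
  For the x component: f_1(F) = 2*u^2 - 6*u*v - 3*v^2; d F_1 = (-4*u) du + (0) dv
  For the y component: f_2(F) = 1; d F_2 = (-2*v) du + (-2*u - 2*v) dv
Combining and collecting du, dv coefficients:
  coeff of du: -8*u^3 + 24*u^2*v + 12*u*v^2 - 2*v
  coeff of dv: -2*u - 2*v
F^* omega = (-8*u^3 + 24*u^2*v + 12*u*v^2 - 2*v) du + (-2*u - 2*v) dv.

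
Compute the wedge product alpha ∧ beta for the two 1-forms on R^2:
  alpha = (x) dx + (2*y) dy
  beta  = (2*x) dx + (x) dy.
alpha ∧ beta = (x*(x - 4*y)) dx ∧ dy

Distribute the wedge, using dx_i ∧ dx_j = -dx_j ∧ dx_i and dx_i ∧ dx_i = 0. For each pair (i, j) with i < j, the coefficient of dx_i ∧ dx_j in alpha ∧ beta is (alpha_i * beta_j - alpha_j * beta_i). Collecting: alpha ∧ beta = (x*(x - 4*y)) dx ∧ dy.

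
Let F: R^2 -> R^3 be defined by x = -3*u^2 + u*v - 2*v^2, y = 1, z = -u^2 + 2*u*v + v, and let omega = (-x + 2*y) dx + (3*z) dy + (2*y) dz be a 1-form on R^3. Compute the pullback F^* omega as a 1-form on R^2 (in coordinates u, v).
F^* omega = (-18*u^3 + 9*u^2*v - 13*u*v^2 - 16*u + 2*v^3 + 6*v) du + (3*u^3 - 13*u^2*v + 6*u*v^2 + 6*u - 8*v^3 - 8*v + 2) dv

Using F^*(f dg) = (f ∘ F) d(g ∘ F), substitute each coordinate x_i by F_i(u, v) in f_i, and replace dx_i by d F_i = (∂F_i/∂u) du + (∂F_i/∂v) dv.
  For the x component: f_1(F) = 3*u^2 - u*v + 2*v^2 + 2; d F_1 = (-6*u + v) du + (u - 4*v) dv
  For the y component: f_2(F) = -3*u^2 + 6*u*v + 3*v; d F_2 = (0) du + (0) dv
  For the z component: f_3(F) = 2; d F_3 = (-2*u + 2*v) du + (2*u + 1) dv
Combining and collecting du, dv coefficients:
  coeff of du: -18*u^3 + 9*u^2*v - 13*u*v^2 - 16*u + 2*v^3 + 6*v
  coeff of dv: 3*u^3 - 13*u^2*v + 6*u*v^2 + 6*u - 8*v^3 - 8*v + 2
F^* omega = (-18*u^3 + 9*u^2*v - 13*u*v^2 - 16*u + 2*v^3 + 6*v) du + (3*u^3 - 13*u^2*v + 6*u*v^2 + 6*u - 8*v^3 - 8*v + 2) dv.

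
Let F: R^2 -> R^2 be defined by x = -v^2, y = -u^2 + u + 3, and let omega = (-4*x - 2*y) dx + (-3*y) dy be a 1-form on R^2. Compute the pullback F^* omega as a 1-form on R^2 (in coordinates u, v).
F^* omega = (-6*u^3 + 9*u^2 + 15*u - 9) du + (4*v*(-u^2 + u - 2*v^2 + 3)) dv

Using F^*(f dg) = (f ∘ F) d(g ∘ F), substitute each coordinate x_i by F_i(u, v) in f_i, and replace dx_i by d F_i = (∂F_i/∂u) du + (∂F_i/∂v) dv.
  For the x component: f_1(F) = 2*u^2 - 2*u + 4*v^2 - 6; d F_1 = (0) du + (-2*v) dv
  For the y component: f_2(F) = 3*u^2 - 3*u - 9; d F_2 = (1 - 2*u) du + (0) dv
Combining and collecting du, dv coefficients:
  coeff of du: -6*u^3 + 9*u^2 + 15*u - 9
  coeff of dv: 4*v*(-u^2 + u - 2*v^2 + 3)
F^* omega = (-6*u^3 + 9*u^2 + 15*u - 9) du + (4*v*(-u^2 + u - 2*v^2 + 3)) dv.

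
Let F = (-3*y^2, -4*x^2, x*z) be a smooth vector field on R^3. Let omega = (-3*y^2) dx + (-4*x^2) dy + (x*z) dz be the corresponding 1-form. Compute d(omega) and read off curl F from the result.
d(omega) = (0) dy ∧ dz + (-z) dz ∧ dx + (-8*x + 6*y) dx ∧ dy; curl F = (0, -z, -8*x + 6*y)

d omega = sum_{i<j} (∂f_j/∂x_i - ∂f_i/∂x_j) dx_i ∧ dx_j. Under the identification (dy ∧ dz, dz ∧ dx, dx ∧ dy) ↔ (e_x, e_y, e_z), the coefficients are exactly the components of curl F. Compute:
  ∂R/∂y - ∂Q/∂z = (0) - (0) = 0
  ∂P/∂z - ∂R/∂x = (0) - (z) = -z
  ∂Q/∂x - ∂P/∂y = (-8*x) - (-6*y) = -8*x + 6*y.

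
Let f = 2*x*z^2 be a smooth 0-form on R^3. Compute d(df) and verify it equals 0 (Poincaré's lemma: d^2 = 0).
d(df) = 0

Step 1: df = sum_i (∂f/∂x_i) dx_i = (2*z^2) dx + (0) dy + (4*x*z) dz.
Step 2: Apply d again. Using the 1-form formula, the coefficient of dx ∧ dy in d(df) is ∂^2 f/∂x ∂y - ∂^2 f/∂y ∂x = (0) - (0) = 0 (equality of mixed partials for smooth f).
Similarly for dx ∧ dz and dy ∧ dz — all coefficients vanish. So d(df) = 0.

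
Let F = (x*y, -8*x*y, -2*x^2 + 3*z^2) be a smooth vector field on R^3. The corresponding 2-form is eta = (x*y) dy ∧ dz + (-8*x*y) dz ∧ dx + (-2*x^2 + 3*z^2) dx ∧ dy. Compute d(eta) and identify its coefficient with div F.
d(eta) = (-8*x + y + 6*z) dx ∧ dy ∧ dz; div F = -8*x + y + 6*z

For a 2-form in R^3 of the form above, applying d gives a 3-form with coefficient ∂P/∂x + ∂Q/∂y + ∂R/∂z:
  ∂P/∂x = y
  ∂Q/∂y = -8*x
  ∂R/∂z = 6*z
Sum = -8*x + y + 6*z, which is exactly div F.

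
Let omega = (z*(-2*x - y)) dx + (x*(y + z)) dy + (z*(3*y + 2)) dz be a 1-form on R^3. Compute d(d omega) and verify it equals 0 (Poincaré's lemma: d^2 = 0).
d(d omega) = 0

Step 1: d omega = sum_{i<j} (∂f_j/∂x_i - ∂f_i/∂x_j) dx_i ∧ dx_j:
  coeff of dx ∧ dy: y + 2*z
  coeff of dx ∧ dz: 2*x + y
  coeff of dy ∧ dz: -x + 3*z
Step 2: Apply d again to each 2-form coefficient. The only possible 3-form in R^3 is dx ∧ dy ∧ dz, with coefficient
  ∂(coeff of dy∧dz)/∂x - ∂(coeff of dx∧dz)/∂y + ∂(coeff of dx∧dy)/∂z
  = ∂/∂x (-x + 3*z) - ∂/∂y (2*x + y) + ∂/∂z (y + 2*z).
Each of these terms simplifies to sums of mixed partials that cancel in pairs. The result is 0 (by equality of mixed partials for smooth functions — Schwarz / Clairaut).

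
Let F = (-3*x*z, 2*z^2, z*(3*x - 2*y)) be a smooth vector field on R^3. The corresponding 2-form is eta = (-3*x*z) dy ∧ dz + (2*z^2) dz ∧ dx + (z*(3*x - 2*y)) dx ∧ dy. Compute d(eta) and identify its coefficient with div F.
d(eta) = (3*x - 2*y - 3*z) dx ∧ dy ∧ dz; div F = 3*x - 2*y - 3*z

For a 2-form in R^3 of the form above, applying d gives a 3-form with coefficient ∂P/∂x + ∂Q/∂y + ∂R/∂z:
  ∂P/∂x = -3*z
  ∂Q/∂y = 0
  ∂R/∂z = 3*x - 2*y
Sum = 3*x - 2*y - 3*z, which is exactly div F.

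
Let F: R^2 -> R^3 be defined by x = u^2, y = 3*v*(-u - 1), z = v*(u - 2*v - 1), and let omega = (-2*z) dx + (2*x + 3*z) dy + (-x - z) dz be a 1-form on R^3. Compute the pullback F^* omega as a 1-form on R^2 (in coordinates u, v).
F^* omega = (v*(-11*u^2 - 2*u*v + 4*u + 20*v^2 + 10*v)) du + (-7*u^3 - 6*u^2*v - 5*u^2 + 24*u*v^2 + 2*u*v - 8*v^3 + 12*v^2 + 8*v) dv

Using F^*(f dg) = (f ∘ F) d(g ∘ F), substitute each coordinate x_i by F_i(u, v) in f_i, and replace dx_i by d F_i = (∂F_i/∂u) du + (∂F_i/∂v) dv.
  For the x component: f_1(F) = 2*v*(-u + 2*v + 1); d F_1 = (2*u) du + (0) dv
  For the y component: f_2(F) = 2*u^2 + 3*u*v - 6*v^2 - 3*v; d F_2 = (-3*v) du + (-3*u - 3) dv
  For the z component: f_3(F) = -u^2 - u*v + 2*v^2 + v; d F_3 = (v) du + (u - 4*v - 1) dv
Combining and collecting du, dv coefficients:
  coeff of du: v*(-11*u^2 - 2*u*v + 4*u + 20*v^2 + 10*v)
  coeff of dv: -7*u^3 - 6*u^2*v - 5*u^2 + 24*u*v^2 + 2*u*v - 8*v^3 + 12*v^2 + 8*v
F^* omega = (v*(-11*u^2 - 2*u*v + 4*u + 20*v^2 + 10*v)) du + (-7*u^3 - 6*u^2*v - 5*u^2 + 24*u*v^2 + 2*u*v - 8*v^3 + 12*v^2 + 8*v) dv.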